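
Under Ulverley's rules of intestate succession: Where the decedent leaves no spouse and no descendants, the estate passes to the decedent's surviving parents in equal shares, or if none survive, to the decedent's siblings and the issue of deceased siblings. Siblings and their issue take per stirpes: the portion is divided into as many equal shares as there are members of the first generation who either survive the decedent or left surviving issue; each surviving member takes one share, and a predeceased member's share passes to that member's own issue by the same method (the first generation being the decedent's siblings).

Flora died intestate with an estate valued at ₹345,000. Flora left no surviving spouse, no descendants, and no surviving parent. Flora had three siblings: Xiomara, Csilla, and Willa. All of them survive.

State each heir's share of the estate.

The entire ₹345,000 passes to the siblings and their issue.
That amount (₹345,000) is divided into 3 shares of ₹115,000: Xiomara, Csilla, and Willa each take ₹115,000.

Xiomara: ₹115,000; Csilla: ₹115,000; Willa: ₹115,000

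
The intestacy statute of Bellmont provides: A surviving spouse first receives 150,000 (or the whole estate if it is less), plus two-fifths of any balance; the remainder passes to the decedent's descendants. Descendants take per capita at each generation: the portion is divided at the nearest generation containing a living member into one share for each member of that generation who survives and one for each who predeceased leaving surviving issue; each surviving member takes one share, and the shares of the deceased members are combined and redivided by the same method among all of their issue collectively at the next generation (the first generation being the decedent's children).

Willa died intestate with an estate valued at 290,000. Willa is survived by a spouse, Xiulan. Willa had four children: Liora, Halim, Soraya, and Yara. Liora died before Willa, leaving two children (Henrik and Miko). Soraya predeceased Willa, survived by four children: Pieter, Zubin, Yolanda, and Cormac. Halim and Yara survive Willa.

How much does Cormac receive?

Cormac receives 7,000.

Xiulan first takes 150,000, leaving a balance of 140,000. Xiulan then takes two-fifths of the balance (56,000), for a total of 206,000. The remaining 84,000 passes to the descendants.
The descendants' portion (84,000) is divided at the children's generation into 4 shares of 21,000. Halim and Yara each take 21,000. The 2 shares of the deceased (Liora and Soraya) are combined into a pool of 42,000.
That pool (42,000) is divided at the grandchildren's generation equally among Henrik, Miko, Pieter, Zubin, Yolanda, and Cormac: 7,000 each.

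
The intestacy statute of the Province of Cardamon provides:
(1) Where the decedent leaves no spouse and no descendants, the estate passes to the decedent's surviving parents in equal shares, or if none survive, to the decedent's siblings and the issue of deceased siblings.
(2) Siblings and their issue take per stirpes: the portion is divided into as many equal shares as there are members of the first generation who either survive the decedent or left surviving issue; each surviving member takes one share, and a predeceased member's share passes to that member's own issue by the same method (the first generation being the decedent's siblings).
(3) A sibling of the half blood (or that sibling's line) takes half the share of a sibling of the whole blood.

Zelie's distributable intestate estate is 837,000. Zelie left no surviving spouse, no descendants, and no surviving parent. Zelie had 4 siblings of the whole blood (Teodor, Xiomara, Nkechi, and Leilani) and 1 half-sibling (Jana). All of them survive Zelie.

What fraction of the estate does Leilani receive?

Leilani receives 2/9 of the estate.

The entire 837,000 passes to the siblings and their issue.
Counting each half-blood sibling's line as half a unit, there are 9/2 units in 837,000, so one unit is 186,000. Whole-blood lines (Teodor, Xiomara, Nkechi, and Leilani) take 186,000 each; half-blood lines (Jana) take 93,000 each.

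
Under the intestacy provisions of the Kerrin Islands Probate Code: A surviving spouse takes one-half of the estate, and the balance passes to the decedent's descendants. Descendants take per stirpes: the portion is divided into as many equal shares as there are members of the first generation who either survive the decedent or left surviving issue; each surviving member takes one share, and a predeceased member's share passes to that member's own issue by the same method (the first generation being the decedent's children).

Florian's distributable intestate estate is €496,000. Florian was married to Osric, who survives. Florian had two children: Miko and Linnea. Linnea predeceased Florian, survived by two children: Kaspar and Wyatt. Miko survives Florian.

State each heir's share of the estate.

Osric takes one-half of €496,000 = €248,000. The remaining €248,000 passes to the descendants.
The descendants' portion (€248,000) is divided into 2 shares of €124,000: Miko takes €124,000; Linnea's €124,000 share passes to Linnea's issue.
Linnea's share (€124,000) is divided into 2 shares of €62,000: Kaspar and Wyatt each take €62,000.

Osric: €248,000; Miko: €124,000; Kaspar: €62,000; Wyatt: €62,000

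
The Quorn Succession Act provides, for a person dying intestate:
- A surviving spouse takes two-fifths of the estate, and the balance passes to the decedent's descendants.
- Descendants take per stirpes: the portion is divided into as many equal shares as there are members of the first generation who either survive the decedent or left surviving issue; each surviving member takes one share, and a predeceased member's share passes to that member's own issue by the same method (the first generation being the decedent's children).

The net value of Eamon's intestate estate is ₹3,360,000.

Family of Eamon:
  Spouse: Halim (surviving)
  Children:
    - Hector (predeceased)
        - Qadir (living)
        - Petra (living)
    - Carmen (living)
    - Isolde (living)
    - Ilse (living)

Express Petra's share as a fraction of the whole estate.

Petra receives 3/40 of the estate.

Halim takes two-fifths of ₹3,360,000 = ₹1,344,000. The remaining ₹2,016,000 passes to the descendants.
The descendants' portion (₹2,016,000) is divided into 4 shares of ₹504,000: Carmen, Isolde, and Ilse each take ₹504,000; Hector's ₹504,000 share passes to Hector's issue.
Hector's share (₹504,000) is divided into 2 shares of ₹252,000: Qadir and Petra each take ₹252,000.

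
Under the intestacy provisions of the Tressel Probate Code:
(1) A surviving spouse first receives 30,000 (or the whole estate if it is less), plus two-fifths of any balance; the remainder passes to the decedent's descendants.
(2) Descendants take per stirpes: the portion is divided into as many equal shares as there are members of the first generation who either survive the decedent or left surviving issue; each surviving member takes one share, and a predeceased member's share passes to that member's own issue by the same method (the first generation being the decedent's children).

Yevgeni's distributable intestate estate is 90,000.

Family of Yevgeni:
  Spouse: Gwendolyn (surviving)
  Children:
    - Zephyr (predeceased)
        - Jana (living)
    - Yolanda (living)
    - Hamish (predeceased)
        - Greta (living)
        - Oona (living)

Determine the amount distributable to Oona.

Gwendolyn first takes 30,000, leaving a balance of 60,000. Gwendolyn then takes two-fifths of the balance (24,000), for a total of 54,000. The remaining 36,000 passes to the descendants.
The descendants' portion (36,000) is divided into 3 shares of 12,000: Yolanda takes 12,000; Zephyr's 12,000 share passes to Zephyr's issue; Hamish's 12,000 share passes to Hamish's issue.
Zephyr's share (12,000) passes entirely to Jana.
Hamish's share (12,000) is divided into 2 shares of 6,000: Greta and Oona each take 6,000.

Oona receives 6,000.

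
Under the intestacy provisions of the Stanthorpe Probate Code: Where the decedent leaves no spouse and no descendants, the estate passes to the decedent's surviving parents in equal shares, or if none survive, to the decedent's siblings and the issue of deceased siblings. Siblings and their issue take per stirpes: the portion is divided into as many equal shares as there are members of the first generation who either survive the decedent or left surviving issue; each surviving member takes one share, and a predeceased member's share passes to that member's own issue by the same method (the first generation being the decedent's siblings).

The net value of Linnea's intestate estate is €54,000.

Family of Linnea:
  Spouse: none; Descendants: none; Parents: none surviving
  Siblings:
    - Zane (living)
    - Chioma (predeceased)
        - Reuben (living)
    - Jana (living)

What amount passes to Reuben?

Reuben receives €18,000.

The entire €54,000 passes to the siblings and their issue.
That amount (€54,000) is divided into 3 shares of €18,000: Zane and Jana each take €18,000; Chioma's €18,000 share passes to Chioma's issue.
Chioma's share (€18,000) passes entirely to Reuben.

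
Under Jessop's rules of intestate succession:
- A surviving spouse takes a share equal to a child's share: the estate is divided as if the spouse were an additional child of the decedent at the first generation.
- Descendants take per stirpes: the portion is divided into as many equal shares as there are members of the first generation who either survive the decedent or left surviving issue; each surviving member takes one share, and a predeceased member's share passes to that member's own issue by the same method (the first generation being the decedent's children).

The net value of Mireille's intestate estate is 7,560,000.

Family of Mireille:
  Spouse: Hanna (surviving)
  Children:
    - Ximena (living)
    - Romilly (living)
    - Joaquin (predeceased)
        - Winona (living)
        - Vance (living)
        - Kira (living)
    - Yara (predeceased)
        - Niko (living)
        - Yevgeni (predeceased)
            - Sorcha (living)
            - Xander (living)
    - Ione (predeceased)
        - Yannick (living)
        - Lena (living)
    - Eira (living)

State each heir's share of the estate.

The spouse counts as an additional share at the children's level, so there are 7 primary shares of 1,080,000. Hanna takes one such share (1,080,000).
The children's combined portion (6,480,000) is divided into 6 shares of 1,080,000: Ximena, Romilly, and Eira each take 1,080,000; Joaquin's 1,080,000 share passes to Joaquin's issue; Yara's 1,080,000 share passes to Yara's issue; Ione's 1,080,000 share passes to Ione's issue.
Joaquin's share (1,080,000) is divided into 3 shares of 360,000: Winona, Vance, and Kira each take 360,000.
Yara's share (1,080,000) is divided into 2 shares of 540,000: Niko takes 540,000; Yevgeni's 540,000 share passes to Yevgeni's issue.
Yevgeni's share (540,000) is divided into 2 shares of 270,000: Sorcha and Xander each take 270,000.
Ione's share (1,080,000) is divided into 2 shares of 540,000: Yannick and Lena each take 540,000.

Hanna: 1,080,000; Ximena: 1,080,000; Romilly: 1,080,000; Winona: 360,000; Vance: 360,000; Kira: 360,000; Niko: 540,000; Sorcha: 270,000; Xander: 270,000; Yannick: 540,000; Lena: 540,000; Eira: 1,080,000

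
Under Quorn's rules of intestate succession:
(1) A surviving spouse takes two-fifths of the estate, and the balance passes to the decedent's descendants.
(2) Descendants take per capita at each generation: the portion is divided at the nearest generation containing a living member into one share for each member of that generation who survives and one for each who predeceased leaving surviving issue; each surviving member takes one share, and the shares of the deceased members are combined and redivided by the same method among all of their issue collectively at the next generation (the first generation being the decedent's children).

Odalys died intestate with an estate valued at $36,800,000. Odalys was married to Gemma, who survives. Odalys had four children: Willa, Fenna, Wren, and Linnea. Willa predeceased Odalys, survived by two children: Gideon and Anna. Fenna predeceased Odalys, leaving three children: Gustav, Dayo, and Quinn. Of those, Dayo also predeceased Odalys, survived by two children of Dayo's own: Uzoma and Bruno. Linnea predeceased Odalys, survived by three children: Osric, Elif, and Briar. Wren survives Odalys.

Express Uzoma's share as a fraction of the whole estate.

Uzoma receives 9/320 of the estate.

Gemma takes two-fifths of $36,800,000 = $14,720,000. The remaining $22,080,000 passes to the descendants.
The descendants' portion ($22,080,000) is divided at the children's generation into 4 shares of $5,520,000. Wren takes $5,520,000. The 3 shares of the deceased (Willa, Fenna, and Linnea) are combined into a pool of $16,560,000.
That pool ($16,560,000) is divided at the grandchildren's generation into 8 shares of $2,070,000. Gideon, Anna, Gustav, Quinn, Osric, Elif, and Briar each take $2,070,000. The remaining share for the deceased Dayo ($2,070,000) is carried to the next generation.
That pool ($2,070,000) is divided at the great-grandchildren's generation equally among Uzoma and Bruno: $1,035,000 each.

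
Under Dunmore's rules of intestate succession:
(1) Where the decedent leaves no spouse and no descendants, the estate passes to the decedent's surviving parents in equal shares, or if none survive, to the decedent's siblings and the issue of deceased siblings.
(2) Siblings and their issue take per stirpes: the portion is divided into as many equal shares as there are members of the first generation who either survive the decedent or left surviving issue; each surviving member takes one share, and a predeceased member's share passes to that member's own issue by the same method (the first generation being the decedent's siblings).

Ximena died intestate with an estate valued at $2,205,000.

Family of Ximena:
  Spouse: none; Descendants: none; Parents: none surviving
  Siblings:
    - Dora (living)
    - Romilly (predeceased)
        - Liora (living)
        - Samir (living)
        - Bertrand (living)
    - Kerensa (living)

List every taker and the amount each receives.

Dora: $735,000; Liora: $245,000; Samir: $245,000; Bertrand: $245,000; Kerensa: $735,000

The entire $2,205,000 passes to the siblings and their issue.
That amount ($2,205,000) is divided into 3 shares of $735,000: Dora and Kerensa each take $735,000; Romilly's $735,000 share passes to Romilly's issue.
Romilly's share ($735,000) is divided into 3 shares of $245,000: Liora, Samir, and Bertrand each take $245,000.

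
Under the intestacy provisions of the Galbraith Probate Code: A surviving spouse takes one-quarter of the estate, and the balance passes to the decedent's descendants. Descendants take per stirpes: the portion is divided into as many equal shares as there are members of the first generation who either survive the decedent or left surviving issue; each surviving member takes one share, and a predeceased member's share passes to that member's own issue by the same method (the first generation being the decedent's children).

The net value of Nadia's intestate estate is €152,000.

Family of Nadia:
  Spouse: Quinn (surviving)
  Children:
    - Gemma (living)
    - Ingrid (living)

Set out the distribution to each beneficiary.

Quinn takes one-quarter of €152,000 = €38,000. The remaining €114,000 passes to the descendants.
The descendants' portion (€114,000) is divided into 2 shares of €57,000: Gemma and Ingrid each take €57,000.

Quinn: €38,000; Gemma: €57,000; Ingrid: €57,000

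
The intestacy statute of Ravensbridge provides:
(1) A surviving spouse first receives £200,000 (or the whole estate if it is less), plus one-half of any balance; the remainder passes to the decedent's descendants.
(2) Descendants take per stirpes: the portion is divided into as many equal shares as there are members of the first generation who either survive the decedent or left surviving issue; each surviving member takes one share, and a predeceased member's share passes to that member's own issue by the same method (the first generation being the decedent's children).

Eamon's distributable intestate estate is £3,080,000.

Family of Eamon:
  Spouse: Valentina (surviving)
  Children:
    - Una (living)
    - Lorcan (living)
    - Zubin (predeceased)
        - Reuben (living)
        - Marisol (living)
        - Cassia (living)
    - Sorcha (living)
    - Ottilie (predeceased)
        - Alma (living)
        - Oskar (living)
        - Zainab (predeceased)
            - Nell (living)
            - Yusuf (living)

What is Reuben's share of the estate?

Reuben receives £96,000.

Valentina first takes £200,000, leaving a balance of £2,880,000. Valentina then takes one-half of the balance (£1,440,000), for a total of £1,640,000. The remaining £1,440,000 passes to the descendants.
The descendants' portion (£1,440,000) is divided into 5 shares of £288,000: Una, Lorcan, and Sorcha each take £288,000; Zubin's £288,000 share passes to Zubin's issue; Ottilie's £288,000 share passes to Ottilie's issue.
Zubin's share (£288,000) is divided into 3 shares of £96,000: Reuben, Marisol, and Cassia each take £96,000.
Ottilie's share (£288,000) is divided into 3 shares of £96,000: Alma and Oskar each take £96,000; Zainab's £96,000 share passes to Zainab's issue.
Zainab's share (£96,000) is divided into 2 shares of £48,000: Nell and Yusuf each take £48,000.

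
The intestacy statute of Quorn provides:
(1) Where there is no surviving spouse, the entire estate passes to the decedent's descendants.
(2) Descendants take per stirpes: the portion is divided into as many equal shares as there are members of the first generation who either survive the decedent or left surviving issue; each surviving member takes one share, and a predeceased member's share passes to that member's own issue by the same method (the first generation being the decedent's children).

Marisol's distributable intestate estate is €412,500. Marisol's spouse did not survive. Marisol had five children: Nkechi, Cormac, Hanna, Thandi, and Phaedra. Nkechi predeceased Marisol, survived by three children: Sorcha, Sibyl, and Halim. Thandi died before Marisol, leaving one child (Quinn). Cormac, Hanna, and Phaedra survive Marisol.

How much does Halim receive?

Halim receives €27,500.

The entire €412,500 passes to the descendants.
That amount (€412,500) is divided into 5 shares of €82,500: Cormac, Hanna, and Phaedra each take €82,500; Nkechi's €82,500 share passes to Nkechi's issue; Thandi's €82,500 share passes to Thandi's issue.
Nkechi's share (€82,500) is divided into 3 shares of €27,500: Sorcha, Sibyl, and Halim each take €27,500.
Thandi's share (€82,500) passes entirely to Quinn.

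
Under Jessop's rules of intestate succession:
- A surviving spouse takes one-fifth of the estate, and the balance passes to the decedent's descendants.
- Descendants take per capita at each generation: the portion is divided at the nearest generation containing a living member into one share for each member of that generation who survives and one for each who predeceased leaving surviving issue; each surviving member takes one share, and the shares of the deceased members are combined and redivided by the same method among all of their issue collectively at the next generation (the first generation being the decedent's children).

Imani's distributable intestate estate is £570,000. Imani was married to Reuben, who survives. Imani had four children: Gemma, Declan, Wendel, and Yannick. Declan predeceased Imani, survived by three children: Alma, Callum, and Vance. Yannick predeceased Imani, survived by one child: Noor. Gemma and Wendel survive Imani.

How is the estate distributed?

Reuben: £114,000; Gemma: £114,000; Alma: £57,000; Callum: £57,000; Vance: £57,000; Wendel: £114,000; Noor: £57,000

Reuben takes one-fifth of £570,000 = £114,000. The remaining £456,000 passes to the descendants.
The descendants' portion (£456,000) is divided at the children's generation into 4 shares of £114,000. Gemma and Wendel each take £114,000. The 2 shares of the deceased (Declan and Yannick) are combined into a pool of £228,000.
That pool (£228,000) is divided at the grandchildren's generation equally among Alma, Callum, Vance, and Noor: £57,000 each.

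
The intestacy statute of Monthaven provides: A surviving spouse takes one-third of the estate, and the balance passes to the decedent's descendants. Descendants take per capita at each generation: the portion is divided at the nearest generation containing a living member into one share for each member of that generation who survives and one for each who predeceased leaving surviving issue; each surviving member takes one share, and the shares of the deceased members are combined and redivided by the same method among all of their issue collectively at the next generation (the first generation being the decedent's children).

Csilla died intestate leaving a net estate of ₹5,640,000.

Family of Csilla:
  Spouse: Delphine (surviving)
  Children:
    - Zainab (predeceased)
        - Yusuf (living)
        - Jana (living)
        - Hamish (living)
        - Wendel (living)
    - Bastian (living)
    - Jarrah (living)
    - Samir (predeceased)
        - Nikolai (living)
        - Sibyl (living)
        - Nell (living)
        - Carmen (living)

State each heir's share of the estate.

Delphine takes one-third of ₹5,640,000 = ₹1,880,000. The remaining ₹3,760,000 passes to the descendants.
The descendants' portion (₹3,760,000) is divided at the children's generation into 4 shares of ₹940,000. Bastian and Jarrah each take ₹940,000. The 2 shares of the deceased (Zainab and Samir) are combined into a pool of ₹1,880,000.
That pool (₹1,880,000) is divided at the grandchildren's generation equally among Yusuf, Jana, Hamish, Wendel, Nikolai, Sibyl, Nell, and Carmen: ₹235,000 each.

Delphine: ₹1,880,000; Yusuf: ₹235,000; Jana: ₹235,000; Hamish: ₹235,000; Wendel: ₹235,000; Bastian: ₹940,000; Jarrah: ₹940,000; Nikolai: ₹235,000; Sibyl: ₹235,000; Nell: ₹235,000; Carmen: ₹235,000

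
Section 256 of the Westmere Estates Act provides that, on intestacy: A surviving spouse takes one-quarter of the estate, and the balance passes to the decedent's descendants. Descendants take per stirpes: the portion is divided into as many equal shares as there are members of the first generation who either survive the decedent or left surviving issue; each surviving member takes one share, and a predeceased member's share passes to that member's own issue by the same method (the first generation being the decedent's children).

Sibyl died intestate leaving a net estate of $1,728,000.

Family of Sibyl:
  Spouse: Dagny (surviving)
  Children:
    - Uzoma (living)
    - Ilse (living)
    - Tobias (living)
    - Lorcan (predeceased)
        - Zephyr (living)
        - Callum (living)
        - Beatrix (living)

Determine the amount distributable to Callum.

Dagny takes one-quarter of $1,728,000 = $432,000. The remaining $1,296,000 passes to the descendants.
The descendants' portion ($1,296,000) is divided into 4 shares of $324,000: Uzoma, Ilse, and Tobias each take $324,000; Lorcan's $324,000 share passes to Lorcan's issue.
Lorcan's share ($324,000) is divided into 3 shares of $108,000: Zephyr, Callum, and Beatrix each take $108,000.

Callum receives $108,000.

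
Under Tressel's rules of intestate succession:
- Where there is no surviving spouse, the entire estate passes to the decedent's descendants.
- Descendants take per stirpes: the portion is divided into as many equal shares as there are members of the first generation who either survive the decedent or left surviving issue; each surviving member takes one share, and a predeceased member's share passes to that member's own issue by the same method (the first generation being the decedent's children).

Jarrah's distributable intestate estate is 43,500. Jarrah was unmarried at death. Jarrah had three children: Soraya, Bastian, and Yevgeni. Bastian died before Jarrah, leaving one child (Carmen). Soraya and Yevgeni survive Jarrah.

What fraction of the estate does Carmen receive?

The entire 43,500 passes to the descendants.
That amount (43,500) is divided into 3 shares of 14,500: Soraya and Yevgeni each take 14,500; Bastian's 14,500 share passes to Bastian's issue.
Bastian's share (14,500) passes entirely to Carmen.

Carmen receives 1/3 of the estate.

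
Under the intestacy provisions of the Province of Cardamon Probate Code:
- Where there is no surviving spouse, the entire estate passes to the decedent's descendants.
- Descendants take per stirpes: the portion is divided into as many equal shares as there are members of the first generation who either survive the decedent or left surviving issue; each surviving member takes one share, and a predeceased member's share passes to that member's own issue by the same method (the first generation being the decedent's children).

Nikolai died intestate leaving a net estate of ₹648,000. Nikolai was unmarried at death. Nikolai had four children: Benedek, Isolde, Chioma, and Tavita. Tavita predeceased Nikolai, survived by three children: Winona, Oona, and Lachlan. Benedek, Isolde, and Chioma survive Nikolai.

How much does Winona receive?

Winona receives ₹54,000.

The entire ₹648,000 passes to the descendants.
That amount (₹648,000) is divided into 4 shares of ₹162,000: Benedek, Isolde, and Chioma each take ₹162,000; Tavita's ₹162,000 share passes to Tavita's issue.
Tavita's share (₹162,000) is divided into 3 shares of ₹54,000: Winona, Oona, and Lachlan each take ₹54,000.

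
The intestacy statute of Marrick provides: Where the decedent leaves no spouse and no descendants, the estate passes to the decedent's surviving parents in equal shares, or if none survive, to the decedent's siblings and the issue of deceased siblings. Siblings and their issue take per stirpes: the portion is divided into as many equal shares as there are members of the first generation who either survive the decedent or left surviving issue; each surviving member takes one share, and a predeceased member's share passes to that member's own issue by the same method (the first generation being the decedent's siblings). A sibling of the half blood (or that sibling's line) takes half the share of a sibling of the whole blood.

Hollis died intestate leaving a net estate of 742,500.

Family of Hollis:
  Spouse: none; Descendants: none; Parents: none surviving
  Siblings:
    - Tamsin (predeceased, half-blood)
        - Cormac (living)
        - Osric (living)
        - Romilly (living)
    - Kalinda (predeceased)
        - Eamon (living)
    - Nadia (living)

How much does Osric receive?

Osric receives 49,500.

The entire 742,500 passes to the siblings and their issue.
Counting each half-blood sibling's line as half a unit, there are 5/2 units in 742,500, so one unit is 297,000. Whole-blood lines (Kalinda and Nadia) take 297,000 each; half-blood lines (Tamsin) take 148,500 each.
Tamsin's share (148,500) is divided into 3 shares of 49,500: Cormac, Osric, and Romilly each take 49,500.
Kalinda's share (297,000) passes entirely to Eamon.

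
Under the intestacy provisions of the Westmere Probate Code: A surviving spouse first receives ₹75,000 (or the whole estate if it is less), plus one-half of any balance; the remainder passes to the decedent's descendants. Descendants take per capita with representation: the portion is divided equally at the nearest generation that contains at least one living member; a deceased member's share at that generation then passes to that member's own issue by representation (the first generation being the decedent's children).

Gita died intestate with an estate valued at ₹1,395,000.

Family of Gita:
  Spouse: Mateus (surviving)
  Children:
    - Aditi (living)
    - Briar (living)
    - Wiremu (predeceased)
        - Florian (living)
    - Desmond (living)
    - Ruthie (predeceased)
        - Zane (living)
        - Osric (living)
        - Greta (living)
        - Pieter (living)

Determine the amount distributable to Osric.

Osric receives ₹33,000.

Mateus first takes ₹75,000, leaving a balance of ₹1,320,000. Mateus then takes one-half of the balance (₹660,000), for a total of ₹735,000. The remaining ₹660,000 passes to the descendants.
The descendants' portion (₹660,000) is divided into 5 shares of ₹132,000: Aditi, Briar, and Desmond each take ₹132,000; Wiremu's ₹132,000 share passes to Wiremu's issue; Ruthie's ₹132,000 share passes to Ruthie's issue.
Wiremu's share (₹132,000) passes entirely to Florian.
Ruthie's share (₹132,000) is divided into 4 shares of ₹33,000: Zane, Osric, Greta, and Pieter each take ₹33,000.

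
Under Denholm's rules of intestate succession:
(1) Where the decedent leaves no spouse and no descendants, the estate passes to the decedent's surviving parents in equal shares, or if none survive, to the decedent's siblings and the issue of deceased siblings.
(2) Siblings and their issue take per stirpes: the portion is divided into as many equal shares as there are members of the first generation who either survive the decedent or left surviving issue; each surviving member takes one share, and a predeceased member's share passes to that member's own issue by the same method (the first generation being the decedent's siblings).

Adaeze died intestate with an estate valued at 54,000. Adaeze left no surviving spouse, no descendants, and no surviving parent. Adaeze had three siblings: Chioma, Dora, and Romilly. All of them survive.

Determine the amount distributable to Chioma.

The entire 54,000 passes to the siblings and their issue.
That amount (54,000) is divided into 3 shares of 18,000: Chioma, Dora, and Romilly each take 18,000.

Chioma receives 18,000.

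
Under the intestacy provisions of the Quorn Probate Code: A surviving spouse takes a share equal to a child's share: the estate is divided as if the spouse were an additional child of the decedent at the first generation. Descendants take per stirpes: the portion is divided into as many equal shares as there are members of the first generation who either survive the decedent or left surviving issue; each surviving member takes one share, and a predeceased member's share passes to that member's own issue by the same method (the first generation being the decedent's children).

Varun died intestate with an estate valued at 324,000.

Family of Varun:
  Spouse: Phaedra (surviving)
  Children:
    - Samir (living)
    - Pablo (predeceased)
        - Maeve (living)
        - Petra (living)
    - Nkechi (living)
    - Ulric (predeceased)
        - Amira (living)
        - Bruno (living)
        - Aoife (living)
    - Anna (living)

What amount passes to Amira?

Amira receives 18,000.

The spouse counts as an additional share at the children's level, so there are 6 primary shares of 54,000. Phaedra takes one such share (54,000).
The children's combined portion (270,000) is divided into 5 shares of 54,000: Samir, Nkechi, and Anna each take 54,000; Pablo's 54,000 share passes to Pablo's issue; Ulric's 54,000 share passes to Ulric's issue.
Pablo's share (54,000) is divided into 2 shares of 27,000: Maeve and Petra each take 27,000.
Ulric's share (54,000) is divided into 3 shares of 18,000: Amira, Bruno, and Aoife each take 18,000.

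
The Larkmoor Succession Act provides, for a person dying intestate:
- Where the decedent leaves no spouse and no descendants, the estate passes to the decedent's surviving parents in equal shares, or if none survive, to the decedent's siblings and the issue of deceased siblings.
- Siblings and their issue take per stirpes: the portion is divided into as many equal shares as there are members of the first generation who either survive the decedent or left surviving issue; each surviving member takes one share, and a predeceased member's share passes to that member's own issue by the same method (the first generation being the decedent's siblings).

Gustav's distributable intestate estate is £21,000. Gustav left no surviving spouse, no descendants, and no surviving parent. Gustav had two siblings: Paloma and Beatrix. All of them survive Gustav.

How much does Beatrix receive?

Beatrix receives £10,500.

The entire £21,000 passes to the siblings and their issue.
That amount (£21,000) is divided into 2 shares of £10,500: Paloma and Beatrix each take £10,500.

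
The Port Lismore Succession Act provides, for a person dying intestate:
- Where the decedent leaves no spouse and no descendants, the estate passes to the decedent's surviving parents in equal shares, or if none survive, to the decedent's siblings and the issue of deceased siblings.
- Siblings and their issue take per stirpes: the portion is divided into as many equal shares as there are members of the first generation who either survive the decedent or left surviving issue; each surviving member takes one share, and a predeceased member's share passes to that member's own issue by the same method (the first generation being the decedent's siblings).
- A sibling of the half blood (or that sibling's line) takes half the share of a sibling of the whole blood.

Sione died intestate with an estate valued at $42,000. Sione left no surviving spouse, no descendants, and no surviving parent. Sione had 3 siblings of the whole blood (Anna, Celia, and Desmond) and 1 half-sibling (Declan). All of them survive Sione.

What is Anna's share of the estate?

The entire $42,000 passes to the siblings and their issue.
Counting each half-blood sibling's line as half a unit, there are 7/2 units in $42,000, so one unit is $12,000. Whole-blood lines (Anna, Celia, and Desmond) take $12,000 each; half-blood lines (Declan) take $6,000 each.

Anna receives $12,000.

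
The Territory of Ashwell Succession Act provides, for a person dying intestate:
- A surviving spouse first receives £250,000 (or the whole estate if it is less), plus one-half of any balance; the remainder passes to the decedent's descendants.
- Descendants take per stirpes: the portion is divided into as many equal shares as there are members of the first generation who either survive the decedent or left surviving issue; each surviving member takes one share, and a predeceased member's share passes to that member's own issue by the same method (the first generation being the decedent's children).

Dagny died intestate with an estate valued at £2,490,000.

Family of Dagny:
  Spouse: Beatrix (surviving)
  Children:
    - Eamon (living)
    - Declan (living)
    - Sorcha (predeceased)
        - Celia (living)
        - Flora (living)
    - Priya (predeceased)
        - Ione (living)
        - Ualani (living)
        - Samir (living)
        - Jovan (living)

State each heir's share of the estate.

Beatrix first takes £250,000, leaving a balance of £2,240,000. Beatrix then takes one-half of the balance (£1,120,000), for a total of £1,370,000. The remaining £1,120,000 passes to the descendants.
The descendants' portion (£1,120,000) is divided into 4 shares of £280,000: Eamon and Declan each take £280,000; Sorcha's £280,000 share passes to Sorcha's issue; Priya's £280,000 share passes to Priya's issue.
Sorcha's share (£280,000) is divided into 2 shares of £140,000: Celia and Flora each take £140,000.
Priya's share (£280,000) is divided into 4 shares of £70,000: Ione, Ualani, Samir, and Jovan each take £70,000.

Beatrix: £1,370,000; Eamon: £280,000; Declan: £280,000; Celia: £140,000; Flora: £140,000; Ione: £70,000; Ualani: £70,000; Samir: £70,000; Jovan: £70,000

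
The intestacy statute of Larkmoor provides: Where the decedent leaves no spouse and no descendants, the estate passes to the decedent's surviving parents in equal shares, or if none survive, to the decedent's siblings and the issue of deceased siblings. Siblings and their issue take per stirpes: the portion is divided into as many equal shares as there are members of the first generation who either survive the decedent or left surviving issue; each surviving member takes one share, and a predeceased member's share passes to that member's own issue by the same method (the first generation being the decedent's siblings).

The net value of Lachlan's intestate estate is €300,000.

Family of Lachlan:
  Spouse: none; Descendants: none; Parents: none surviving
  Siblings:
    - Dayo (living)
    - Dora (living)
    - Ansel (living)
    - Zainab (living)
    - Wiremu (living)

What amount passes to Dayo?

The entire €300,000 passes to the siblings and their issue.
That amount (€300,000) is divided into 5 shares of €60,000: Dayo, Dora, Ansel, Zainab, and Wiremu each take €60,000.

Dayo receives €60,000.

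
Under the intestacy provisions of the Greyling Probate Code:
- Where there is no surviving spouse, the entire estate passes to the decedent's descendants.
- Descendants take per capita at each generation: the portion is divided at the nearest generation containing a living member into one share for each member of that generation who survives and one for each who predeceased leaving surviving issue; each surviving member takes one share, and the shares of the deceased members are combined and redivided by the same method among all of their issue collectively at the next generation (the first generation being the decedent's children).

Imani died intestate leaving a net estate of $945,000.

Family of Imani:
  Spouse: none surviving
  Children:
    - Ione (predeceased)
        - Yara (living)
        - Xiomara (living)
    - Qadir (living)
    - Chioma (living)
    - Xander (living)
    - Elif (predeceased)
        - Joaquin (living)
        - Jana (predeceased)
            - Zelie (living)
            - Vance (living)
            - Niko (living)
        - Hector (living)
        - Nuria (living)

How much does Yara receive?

The entire $945,000 passes to the descendants.
That amount ($945,000) is divided at the children's generation into 5 shares of $189,000. Qadir, Chioma, and Xander each take $189,000. The 2 shares of the deceased (Ione and Elif) are combined into a pool of $378,000.
That pool ($378,000) is divided at the grandchildren's generation into 6 shares of $63,000. Yara, Xiomara, Joaquin, Hector, and Nuria each take $63,000. The remaining share for the deceased Jana ($63,000) is carried to the next generation.
That pool ($63,000) is divided at the great-grandchildren's generation equally among Zelie, Vance, and Niko: $21,000 each.

Yara receives $63,000.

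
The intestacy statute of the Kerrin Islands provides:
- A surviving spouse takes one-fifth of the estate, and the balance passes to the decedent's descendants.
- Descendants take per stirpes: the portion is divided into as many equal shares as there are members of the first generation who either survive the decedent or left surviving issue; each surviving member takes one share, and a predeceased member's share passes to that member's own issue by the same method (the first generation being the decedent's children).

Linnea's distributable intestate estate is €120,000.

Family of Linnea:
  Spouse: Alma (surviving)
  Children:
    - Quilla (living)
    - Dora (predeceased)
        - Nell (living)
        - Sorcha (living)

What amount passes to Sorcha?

Alma takes one-fifth of €120,000 = €24,000. The remaining €96,000 passes to the descendants.
The descendants' portion (€96,000) is divided into 2 shares of €48,000: Quilla takes €48,000; Dora's €48,000 share passes to Dora's issue.
Dora's share (€48,000) is divided into 2 shares of €24,000: Nell and Sorcha each take €24,000.

Sorcha receives €24,000.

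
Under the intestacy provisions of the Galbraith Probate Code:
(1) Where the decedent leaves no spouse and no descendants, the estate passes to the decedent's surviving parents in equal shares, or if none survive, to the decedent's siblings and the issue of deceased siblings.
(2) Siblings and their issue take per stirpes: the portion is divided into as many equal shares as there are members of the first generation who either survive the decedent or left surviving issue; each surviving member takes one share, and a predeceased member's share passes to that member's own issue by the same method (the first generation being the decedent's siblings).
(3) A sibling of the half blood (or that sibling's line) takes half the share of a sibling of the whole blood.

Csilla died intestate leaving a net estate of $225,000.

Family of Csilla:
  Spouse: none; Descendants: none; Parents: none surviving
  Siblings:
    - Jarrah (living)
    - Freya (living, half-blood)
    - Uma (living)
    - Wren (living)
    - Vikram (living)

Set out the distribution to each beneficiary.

Jarrah: $50,000; Freya: $25,000; Uma: $50,000; Wren: $50,000; Vikram: $50,000

The entire $225,000 passes to the siblings and their issue.
Counting each half-blood sibling's line as half a unit, there are 9/2 units in $225,000, so one unit is $50,000. Whole-blood lines (Jarrah, Uma, Wren, and Vikram) take $50,000 each; half-blood lines (Freya) take $25,000 each.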